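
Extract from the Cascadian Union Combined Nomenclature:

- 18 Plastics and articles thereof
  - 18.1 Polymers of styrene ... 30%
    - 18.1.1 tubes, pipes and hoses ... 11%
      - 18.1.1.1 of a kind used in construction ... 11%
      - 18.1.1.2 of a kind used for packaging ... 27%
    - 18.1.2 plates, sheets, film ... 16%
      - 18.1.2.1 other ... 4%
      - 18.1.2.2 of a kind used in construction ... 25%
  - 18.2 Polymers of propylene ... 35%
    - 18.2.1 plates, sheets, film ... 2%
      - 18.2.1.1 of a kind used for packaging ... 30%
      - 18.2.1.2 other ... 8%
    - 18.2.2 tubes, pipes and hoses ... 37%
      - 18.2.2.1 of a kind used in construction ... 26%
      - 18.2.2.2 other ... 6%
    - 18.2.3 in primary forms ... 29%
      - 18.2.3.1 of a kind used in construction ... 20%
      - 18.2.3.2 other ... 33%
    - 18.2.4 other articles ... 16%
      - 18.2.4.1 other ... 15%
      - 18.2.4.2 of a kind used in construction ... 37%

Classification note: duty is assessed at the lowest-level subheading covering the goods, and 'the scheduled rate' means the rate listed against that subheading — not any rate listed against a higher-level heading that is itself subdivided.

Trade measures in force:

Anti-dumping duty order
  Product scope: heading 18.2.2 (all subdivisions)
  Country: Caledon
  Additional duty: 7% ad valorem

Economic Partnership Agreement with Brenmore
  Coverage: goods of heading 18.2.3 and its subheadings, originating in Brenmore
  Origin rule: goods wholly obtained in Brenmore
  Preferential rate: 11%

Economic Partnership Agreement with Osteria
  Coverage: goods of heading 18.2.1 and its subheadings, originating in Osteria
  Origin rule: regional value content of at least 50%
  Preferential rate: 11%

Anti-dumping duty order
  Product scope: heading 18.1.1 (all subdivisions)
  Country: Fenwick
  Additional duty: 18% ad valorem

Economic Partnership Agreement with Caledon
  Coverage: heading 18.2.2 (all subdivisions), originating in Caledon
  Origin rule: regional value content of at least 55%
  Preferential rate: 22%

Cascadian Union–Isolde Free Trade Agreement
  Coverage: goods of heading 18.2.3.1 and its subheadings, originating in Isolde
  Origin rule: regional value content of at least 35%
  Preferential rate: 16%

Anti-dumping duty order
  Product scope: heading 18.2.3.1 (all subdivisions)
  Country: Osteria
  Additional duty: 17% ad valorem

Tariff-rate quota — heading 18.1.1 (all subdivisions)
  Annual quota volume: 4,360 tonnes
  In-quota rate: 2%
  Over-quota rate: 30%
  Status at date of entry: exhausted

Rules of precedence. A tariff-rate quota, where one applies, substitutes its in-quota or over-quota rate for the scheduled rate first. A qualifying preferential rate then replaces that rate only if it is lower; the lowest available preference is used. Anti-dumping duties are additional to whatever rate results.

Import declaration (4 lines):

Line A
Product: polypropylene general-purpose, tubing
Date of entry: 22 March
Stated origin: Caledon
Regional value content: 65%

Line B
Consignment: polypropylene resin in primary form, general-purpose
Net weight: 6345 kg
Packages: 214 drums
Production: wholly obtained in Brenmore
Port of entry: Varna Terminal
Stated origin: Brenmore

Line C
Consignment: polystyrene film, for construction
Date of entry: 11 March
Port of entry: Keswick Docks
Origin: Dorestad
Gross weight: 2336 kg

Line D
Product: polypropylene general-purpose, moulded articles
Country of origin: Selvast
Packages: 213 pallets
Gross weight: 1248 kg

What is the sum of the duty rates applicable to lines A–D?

64%

Line A: polypropylene → 18.2; tubing → 18.2.2; general-purpose → 18.2.2.2. Scheduled 6%. Caledon agreement on 18.2.2: RVC ≥ 55% → 22% available; preference 22% not lower than 6% → no reduction; anti-dumping (Caledon, 18.2.2): +7%; total 6% + 7% = 13%. → 13%.
Line B: polypropylene → 18.2; resin in primary form → 18.2.3; general-purpose → 18.2.3.2. Scheduled 33%. Brenmore agreement on 18.2.3: wholly obtained → 11% available; preferential 11%. → 11%.
Line C: polystyrene → 18.1; film → 18.1.2; for construction → 18.1.2.2. Scheduled 25%. No special measure applies. → 25%.
Line D: polypropylene → 18.2; moulded articles → 18.2.4; general-purpose → 18.2.4.1. Scheduled 15%. No special measure applies. → 15%.
Sum: 13% + 11% + 25% + 15% = 64%.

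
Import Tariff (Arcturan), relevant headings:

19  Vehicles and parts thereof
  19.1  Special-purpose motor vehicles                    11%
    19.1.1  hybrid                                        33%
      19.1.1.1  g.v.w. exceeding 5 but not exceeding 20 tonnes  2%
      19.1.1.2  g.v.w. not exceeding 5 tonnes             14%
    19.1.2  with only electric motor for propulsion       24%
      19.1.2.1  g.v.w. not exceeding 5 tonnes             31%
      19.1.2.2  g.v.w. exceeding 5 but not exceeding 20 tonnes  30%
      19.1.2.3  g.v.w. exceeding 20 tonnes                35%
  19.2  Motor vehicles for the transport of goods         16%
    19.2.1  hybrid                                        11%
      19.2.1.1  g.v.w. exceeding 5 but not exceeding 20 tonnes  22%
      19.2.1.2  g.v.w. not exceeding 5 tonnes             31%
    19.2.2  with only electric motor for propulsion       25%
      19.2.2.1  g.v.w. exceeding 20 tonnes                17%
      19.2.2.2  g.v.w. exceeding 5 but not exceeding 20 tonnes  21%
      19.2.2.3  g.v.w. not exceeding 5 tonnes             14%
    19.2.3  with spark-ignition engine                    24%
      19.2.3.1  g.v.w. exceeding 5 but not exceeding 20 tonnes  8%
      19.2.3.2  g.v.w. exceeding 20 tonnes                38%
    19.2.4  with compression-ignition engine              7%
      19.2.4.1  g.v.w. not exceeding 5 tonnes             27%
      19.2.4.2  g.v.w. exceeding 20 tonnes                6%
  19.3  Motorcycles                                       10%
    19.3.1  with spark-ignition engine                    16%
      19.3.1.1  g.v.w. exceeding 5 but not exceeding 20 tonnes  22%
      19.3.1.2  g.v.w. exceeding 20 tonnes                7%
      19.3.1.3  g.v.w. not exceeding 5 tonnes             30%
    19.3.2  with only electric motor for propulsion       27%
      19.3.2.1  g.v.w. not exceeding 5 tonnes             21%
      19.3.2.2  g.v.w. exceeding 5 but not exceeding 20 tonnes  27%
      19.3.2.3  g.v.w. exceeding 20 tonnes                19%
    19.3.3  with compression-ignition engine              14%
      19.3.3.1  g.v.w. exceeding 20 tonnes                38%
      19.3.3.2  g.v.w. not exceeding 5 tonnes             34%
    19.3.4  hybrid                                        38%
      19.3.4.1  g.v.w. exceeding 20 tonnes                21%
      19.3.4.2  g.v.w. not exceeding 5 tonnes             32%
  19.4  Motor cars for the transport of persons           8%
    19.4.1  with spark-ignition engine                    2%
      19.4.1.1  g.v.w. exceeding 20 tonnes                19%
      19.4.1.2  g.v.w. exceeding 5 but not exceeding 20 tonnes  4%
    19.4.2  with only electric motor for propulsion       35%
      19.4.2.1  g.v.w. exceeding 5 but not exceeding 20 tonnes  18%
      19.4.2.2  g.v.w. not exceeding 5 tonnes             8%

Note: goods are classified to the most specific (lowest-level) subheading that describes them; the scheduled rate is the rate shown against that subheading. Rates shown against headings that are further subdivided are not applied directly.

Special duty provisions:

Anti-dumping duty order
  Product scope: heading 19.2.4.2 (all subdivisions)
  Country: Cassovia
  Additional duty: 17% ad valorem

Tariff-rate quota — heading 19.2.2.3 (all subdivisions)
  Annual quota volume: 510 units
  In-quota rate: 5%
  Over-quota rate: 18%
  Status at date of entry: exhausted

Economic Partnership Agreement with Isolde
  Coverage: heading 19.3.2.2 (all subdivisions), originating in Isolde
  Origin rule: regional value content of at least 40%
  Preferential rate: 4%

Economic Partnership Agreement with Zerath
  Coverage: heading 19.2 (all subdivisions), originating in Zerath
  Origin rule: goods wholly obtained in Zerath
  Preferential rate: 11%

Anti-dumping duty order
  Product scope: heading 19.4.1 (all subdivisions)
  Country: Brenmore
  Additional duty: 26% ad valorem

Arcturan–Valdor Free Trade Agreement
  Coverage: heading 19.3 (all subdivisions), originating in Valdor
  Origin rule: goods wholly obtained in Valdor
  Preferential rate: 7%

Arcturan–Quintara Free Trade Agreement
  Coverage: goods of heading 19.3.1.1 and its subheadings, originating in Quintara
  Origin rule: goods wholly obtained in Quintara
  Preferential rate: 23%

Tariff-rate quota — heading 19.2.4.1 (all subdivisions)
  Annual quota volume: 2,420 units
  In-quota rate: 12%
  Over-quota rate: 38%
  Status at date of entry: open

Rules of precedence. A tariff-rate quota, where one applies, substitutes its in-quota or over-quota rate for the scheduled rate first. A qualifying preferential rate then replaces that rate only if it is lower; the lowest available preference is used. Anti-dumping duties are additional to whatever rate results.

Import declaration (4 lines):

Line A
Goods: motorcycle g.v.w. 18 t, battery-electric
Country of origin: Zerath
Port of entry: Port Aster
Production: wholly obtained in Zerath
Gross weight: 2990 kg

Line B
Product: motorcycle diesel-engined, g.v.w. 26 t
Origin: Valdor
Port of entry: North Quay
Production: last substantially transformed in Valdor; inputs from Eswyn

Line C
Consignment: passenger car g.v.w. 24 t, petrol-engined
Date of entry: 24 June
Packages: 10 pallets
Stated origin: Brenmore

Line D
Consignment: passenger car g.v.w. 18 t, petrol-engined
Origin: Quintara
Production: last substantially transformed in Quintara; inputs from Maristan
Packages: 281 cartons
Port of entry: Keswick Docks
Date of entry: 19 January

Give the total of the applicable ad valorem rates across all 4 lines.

Line A: motorcycle → 19.3; battery-electric → 19.3.2; g.v.w. 18 t → 19.3.2.2. Scheduled 27%. Zerath agreement on 19.2: 19.3.2.2 not covered. → 27%.
Line B: motorcycle → 19.3; diesel-engined → 19.3.3; g.v.w. 26 t → 19.3.3.1. Scheduled 38%. Valdor agreement on 19.3: not wholly obtained. → 38%.
Line C: passenger car → 19.4; petrol-engined → 19.4.1; g.v.w. 24 t → 19.4.1.1. Scheduled 19%. anti-dumping (Brenmore, 19.4.1): +26%; total 19% + 26% = 45%. → 45%.
Line D: passenger car → 19.4; petrol-engined → 19.4.1; g.v.w. 18 t → 19.4.1.2. Scheduled 4%. Quintara agreement on 19.3.1.1: 19.4.1.2 not covered. → 4%.
Sum: 27% + 38% + 45% + 4% = 114%.

114%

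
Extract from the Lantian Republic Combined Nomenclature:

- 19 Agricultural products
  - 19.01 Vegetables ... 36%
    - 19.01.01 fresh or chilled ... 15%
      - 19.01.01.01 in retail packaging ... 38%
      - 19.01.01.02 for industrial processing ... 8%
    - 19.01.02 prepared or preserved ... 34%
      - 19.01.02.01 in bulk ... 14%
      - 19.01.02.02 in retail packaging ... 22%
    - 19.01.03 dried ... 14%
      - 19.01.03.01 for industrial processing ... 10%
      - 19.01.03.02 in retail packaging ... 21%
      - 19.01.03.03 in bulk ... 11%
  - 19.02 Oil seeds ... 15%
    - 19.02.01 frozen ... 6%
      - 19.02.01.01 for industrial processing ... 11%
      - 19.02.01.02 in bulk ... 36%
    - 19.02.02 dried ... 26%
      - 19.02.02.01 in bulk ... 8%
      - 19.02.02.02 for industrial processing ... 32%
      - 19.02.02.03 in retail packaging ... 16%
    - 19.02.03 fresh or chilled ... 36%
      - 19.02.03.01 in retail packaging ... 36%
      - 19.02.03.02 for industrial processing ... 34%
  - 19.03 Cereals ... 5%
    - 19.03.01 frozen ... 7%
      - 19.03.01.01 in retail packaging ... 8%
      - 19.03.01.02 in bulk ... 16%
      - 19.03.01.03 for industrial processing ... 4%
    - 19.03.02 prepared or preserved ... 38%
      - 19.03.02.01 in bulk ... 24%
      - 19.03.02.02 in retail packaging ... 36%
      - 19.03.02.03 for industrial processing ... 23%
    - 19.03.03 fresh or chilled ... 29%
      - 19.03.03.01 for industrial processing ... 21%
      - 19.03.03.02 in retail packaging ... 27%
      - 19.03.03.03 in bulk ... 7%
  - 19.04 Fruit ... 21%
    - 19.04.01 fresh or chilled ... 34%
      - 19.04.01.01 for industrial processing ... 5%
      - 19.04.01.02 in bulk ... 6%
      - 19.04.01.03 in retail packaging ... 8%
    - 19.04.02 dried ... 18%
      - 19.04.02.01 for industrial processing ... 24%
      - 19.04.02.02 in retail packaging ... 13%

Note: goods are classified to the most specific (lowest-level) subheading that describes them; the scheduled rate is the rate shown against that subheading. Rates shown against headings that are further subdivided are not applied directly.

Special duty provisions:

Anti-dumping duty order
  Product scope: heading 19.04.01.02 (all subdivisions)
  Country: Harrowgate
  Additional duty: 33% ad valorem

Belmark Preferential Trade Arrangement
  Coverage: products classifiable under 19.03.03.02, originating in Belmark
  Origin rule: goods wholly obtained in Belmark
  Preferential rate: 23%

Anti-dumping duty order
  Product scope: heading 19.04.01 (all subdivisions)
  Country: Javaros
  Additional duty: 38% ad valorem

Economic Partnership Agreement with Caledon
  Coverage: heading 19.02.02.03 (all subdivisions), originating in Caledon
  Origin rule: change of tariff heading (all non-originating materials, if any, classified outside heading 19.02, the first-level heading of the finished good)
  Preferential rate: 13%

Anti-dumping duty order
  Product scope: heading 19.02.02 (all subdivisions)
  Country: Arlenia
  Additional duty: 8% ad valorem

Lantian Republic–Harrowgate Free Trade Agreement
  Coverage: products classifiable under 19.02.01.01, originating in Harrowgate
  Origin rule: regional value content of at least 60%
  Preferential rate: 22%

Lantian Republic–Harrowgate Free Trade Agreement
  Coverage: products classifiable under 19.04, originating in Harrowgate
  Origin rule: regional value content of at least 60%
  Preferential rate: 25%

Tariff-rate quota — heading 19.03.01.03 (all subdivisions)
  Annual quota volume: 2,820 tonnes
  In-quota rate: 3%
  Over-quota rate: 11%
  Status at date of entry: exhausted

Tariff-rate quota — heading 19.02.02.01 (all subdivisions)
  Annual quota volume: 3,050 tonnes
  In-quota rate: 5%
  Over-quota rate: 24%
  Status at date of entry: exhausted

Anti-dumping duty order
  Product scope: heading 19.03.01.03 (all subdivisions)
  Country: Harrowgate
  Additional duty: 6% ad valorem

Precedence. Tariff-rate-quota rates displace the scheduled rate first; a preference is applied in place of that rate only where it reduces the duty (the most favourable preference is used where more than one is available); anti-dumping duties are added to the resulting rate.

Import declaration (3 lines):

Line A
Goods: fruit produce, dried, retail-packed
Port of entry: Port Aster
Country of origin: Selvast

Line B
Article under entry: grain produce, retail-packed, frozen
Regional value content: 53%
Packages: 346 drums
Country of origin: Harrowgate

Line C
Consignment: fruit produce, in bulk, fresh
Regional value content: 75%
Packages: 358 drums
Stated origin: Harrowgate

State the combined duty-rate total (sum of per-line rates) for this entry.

Line A: fruit → 19.04; dried → 19.04.02; retail-packed → 19.04.02.02. Scheduled 13%. No special measure applies. → 13%.
Line B: grain → 19.03; frozen → 19.03.01; retail-packed → 19.03.01.01. Scheduled 8%. Harrowgate agreement on 19.02.01.01: 19.03.01.01 not covered; Harrowgate agreement on 19.04: 19.03.01.01 not covered. → 8%.
Line C: fruit → 19.04; fresh → 19.04.01; in bulk → 19.04.01.02. Scheduled 6%. Harrowgate agreement on 19.02.01.01: 19.04.01.02 not covered; Harrowgate agreement on 19.04: RVC ≥ 60% → 25% available; preference 25% not lower than 6% → no reduction; anti-dumping (Harrowgate, 19.04.01.02): +33%; total 6% + 33% = 39%. → 39%.
Sum: 13% + 8% + 39% = 60%.

60%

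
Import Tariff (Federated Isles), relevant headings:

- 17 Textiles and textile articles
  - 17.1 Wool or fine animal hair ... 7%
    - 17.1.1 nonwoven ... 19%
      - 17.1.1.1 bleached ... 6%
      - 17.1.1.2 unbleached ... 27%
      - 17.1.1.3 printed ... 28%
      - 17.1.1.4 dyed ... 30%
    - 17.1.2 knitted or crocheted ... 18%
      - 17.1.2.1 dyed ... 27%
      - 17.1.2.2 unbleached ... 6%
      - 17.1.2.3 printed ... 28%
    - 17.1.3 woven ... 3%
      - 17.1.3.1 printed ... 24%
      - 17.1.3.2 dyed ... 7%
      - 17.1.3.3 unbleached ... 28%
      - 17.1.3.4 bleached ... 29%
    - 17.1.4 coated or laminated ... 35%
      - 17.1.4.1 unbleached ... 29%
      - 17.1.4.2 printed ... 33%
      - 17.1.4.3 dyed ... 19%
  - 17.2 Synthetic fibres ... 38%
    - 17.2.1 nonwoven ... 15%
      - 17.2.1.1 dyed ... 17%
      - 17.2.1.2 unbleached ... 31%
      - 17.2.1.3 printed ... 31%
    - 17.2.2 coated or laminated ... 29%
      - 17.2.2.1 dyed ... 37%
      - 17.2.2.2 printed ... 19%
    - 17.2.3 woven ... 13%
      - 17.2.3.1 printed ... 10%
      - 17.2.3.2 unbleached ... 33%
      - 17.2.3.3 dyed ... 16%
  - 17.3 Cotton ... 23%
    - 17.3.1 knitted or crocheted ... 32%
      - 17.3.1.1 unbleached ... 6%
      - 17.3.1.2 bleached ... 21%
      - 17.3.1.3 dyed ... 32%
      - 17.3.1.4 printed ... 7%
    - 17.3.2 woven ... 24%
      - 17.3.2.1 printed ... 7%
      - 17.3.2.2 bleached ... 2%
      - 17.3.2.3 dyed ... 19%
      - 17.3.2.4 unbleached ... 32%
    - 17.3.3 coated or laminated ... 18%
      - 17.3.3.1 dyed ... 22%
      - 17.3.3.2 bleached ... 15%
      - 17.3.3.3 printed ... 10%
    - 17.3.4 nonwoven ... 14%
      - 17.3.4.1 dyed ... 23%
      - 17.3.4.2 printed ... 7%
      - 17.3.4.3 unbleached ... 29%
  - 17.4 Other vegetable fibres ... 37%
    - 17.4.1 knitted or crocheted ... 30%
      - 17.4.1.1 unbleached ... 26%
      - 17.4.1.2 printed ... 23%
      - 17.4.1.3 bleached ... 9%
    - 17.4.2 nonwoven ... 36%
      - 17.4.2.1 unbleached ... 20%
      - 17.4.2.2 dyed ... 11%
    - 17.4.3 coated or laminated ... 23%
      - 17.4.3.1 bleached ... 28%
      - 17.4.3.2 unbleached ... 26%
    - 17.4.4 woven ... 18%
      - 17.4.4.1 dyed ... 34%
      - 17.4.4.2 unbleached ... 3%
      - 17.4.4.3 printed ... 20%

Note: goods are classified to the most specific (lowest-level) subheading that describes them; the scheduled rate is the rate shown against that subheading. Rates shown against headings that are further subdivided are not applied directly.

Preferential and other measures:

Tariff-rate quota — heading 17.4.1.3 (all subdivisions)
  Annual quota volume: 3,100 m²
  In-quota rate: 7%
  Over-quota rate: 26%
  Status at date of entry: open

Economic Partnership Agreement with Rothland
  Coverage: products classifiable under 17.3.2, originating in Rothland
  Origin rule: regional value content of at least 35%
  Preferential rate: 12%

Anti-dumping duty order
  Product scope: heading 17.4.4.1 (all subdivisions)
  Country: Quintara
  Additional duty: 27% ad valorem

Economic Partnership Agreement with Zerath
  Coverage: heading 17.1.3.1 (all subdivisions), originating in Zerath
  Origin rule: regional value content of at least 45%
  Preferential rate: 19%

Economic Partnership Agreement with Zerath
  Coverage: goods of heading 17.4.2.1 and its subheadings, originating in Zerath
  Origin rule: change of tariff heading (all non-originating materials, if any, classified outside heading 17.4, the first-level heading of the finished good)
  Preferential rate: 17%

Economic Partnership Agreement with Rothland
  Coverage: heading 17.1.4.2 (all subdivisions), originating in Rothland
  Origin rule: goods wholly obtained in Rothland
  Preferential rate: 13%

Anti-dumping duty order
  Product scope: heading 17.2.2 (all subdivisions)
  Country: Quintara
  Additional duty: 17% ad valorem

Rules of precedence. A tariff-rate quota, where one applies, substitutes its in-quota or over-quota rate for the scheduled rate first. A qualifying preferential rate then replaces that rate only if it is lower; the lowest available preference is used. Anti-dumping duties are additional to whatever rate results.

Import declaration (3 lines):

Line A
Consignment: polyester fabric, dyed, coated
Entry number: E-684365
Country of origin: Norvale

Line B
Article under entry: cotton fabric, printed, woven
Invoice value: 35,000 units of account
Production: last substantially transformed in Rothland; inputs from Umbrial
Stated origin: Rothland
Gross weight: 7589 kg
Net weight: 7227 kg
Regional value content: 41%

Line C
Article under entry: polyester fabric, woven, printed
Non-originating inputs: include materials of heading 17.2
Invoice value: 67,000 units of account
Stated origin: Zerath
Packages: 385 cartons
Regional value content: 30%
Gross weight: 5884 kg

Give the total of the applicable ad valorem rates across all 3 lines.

Line A: polyester → 17.2; coated → 17.2.2; dyed → 17.2.2.1. Scheduled 37%. No special measure applies. → 37%.
Line B: cotton → 17.3; woven → 17.3.2; printed → 17.3.2.1. Scheduled 7%. Rothland agreement on 17.3.2: RVC ≥ 35% → 12% available; Rothland agreement on 17.1.4.2: 17.3.2.1 not covered; preference 12% not lower than 7% → no reduction. → 7%.
Line C: polyester → 17.2; woven → 17.2.3; printed → 17.2.3.1. Scheduled 10%. Zerath agreement on 17.1.3.1: 17.2.3.1 not covered; Zerath agreement on 17.4.2.1: 17.2.3.1 not covered. → 10%.
Sum: 37% + 7% + 10% = 54%.

54%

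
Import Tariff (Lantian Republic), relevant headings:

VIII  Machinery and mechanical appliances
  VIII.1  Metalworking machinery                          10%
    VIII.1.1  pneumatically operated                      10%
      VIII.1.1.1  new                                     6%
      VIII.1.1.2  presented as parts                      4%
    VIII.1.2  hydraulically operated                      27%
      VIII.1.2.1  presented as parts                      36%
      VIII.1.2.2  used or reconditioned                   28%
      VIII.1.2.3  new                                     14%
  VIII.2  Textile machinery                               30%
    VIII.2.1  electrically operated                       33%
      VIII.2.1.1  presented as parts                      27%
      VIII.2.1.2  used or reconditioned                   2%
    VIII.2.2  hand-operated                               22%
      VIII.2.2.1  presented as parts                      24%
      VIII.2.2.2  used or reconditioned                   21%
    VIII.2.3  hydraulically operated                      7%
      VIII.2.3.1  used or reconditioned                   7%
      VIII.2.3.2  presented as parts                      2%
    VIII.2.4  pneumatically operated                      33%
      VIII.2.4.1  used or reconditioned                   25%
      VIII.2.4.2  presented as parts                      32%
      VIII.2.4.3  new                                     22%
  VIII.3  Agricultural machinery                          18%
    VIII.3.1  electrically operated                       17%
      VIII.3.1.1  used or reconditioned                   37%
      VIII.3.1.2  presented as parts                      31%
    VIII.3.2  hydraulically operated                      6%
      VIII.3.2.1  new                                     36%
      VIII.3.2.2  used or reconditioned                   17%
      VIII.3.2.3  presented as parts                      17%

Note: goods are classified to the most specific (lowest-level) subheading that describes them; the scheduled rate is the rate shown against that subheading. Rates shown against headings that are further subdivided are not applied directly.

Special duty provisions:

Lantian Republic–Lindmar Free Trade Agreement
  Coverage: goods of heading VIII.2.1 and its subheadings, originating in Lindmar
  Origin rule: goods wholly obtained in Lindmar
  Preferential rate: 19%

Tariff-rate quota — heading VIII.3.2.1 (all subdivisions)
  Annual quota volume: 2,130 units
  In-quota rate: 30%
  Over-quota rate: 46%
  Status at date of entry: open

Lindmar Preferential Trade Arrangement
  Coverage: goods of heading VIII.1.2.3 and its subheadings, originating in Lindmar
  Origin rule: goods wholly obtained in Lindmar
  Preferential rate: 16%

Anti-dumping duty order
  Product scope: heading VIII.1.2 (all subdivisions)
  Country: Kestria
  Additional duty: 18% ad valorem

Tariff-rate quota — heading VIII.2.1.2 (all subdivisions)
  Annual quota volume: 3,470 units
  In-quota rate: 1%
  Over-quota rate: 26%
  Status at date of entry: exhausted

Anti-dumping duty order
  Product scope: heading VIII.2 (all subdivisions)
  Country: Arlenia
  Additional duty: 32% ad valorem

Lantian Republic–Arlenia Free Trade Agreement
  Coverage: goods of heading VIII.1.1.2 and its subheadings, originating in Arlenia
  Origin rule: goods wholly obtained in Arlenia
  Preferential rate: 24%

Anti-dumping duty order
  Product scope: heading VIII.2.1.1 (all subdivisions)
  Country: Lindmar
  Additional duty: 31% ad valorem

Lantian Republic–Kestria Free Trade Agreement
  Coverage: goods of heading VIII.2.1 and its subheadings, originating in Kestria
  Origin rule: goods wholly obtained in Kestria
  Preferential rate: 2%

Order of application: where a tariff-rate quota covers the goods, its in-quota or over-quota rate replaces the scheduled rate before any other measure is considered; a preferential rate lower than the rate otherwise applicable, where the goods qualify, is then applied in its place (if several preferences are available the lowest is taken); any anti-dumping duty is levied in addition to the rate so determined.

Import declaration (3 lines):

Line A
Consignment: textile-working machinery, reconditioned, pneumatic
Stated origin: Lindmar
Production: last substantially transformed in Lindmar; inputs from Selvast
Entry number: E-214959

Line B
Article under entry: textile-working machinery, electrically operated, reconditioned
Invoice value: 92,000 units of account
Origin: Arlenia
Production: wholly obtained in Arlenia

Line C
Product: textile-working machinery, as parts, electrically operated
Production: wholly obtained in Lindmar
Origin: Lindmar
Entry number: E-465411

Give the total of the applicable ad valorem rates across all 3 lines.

133%

Line A: textile-working → VIII.2; pneumatic → VIII.2.4; reconditioned → VIII.2.4.1. Scheduled 25%. Lindmar agreement on VIII.2.1: VIII.2.4.1 not covered; Lindmar agreement on VIII.1.2.3: VIII.2.4.1 not covered. → 25%.
Line B: textile-working → VIII.2; electrically operated → VIII.2.1; reconditioned → VIII.2.1.2. Scheduled 2%. quota on VIII.2.1.2 exhausted → over-quota 26%; Arlenia agreement on VIII.1.1.2: VIII.2.1.2 not covered; anti-dumping (Arlenia, VIII.2): +32%; total 26% + 32% = 58%. → 58%.
Line C: textile-working → VIII.2; electrically operated → VIII.2.1; as parts → VIII.2.1.1. Scheduled 27%. Lindmar agreement on VIII.2.1: wholly obtained → 19% available; Lindmar agreement on VIII.1.2.3: VIII.2.1.1 not covered; preferential 19%; anti-dumping (Lindmar, VIII.2.1.1): +31%; total 19% + 31% = 50%. → 50%.
Sum: 25% + 58% + 50% = 133%.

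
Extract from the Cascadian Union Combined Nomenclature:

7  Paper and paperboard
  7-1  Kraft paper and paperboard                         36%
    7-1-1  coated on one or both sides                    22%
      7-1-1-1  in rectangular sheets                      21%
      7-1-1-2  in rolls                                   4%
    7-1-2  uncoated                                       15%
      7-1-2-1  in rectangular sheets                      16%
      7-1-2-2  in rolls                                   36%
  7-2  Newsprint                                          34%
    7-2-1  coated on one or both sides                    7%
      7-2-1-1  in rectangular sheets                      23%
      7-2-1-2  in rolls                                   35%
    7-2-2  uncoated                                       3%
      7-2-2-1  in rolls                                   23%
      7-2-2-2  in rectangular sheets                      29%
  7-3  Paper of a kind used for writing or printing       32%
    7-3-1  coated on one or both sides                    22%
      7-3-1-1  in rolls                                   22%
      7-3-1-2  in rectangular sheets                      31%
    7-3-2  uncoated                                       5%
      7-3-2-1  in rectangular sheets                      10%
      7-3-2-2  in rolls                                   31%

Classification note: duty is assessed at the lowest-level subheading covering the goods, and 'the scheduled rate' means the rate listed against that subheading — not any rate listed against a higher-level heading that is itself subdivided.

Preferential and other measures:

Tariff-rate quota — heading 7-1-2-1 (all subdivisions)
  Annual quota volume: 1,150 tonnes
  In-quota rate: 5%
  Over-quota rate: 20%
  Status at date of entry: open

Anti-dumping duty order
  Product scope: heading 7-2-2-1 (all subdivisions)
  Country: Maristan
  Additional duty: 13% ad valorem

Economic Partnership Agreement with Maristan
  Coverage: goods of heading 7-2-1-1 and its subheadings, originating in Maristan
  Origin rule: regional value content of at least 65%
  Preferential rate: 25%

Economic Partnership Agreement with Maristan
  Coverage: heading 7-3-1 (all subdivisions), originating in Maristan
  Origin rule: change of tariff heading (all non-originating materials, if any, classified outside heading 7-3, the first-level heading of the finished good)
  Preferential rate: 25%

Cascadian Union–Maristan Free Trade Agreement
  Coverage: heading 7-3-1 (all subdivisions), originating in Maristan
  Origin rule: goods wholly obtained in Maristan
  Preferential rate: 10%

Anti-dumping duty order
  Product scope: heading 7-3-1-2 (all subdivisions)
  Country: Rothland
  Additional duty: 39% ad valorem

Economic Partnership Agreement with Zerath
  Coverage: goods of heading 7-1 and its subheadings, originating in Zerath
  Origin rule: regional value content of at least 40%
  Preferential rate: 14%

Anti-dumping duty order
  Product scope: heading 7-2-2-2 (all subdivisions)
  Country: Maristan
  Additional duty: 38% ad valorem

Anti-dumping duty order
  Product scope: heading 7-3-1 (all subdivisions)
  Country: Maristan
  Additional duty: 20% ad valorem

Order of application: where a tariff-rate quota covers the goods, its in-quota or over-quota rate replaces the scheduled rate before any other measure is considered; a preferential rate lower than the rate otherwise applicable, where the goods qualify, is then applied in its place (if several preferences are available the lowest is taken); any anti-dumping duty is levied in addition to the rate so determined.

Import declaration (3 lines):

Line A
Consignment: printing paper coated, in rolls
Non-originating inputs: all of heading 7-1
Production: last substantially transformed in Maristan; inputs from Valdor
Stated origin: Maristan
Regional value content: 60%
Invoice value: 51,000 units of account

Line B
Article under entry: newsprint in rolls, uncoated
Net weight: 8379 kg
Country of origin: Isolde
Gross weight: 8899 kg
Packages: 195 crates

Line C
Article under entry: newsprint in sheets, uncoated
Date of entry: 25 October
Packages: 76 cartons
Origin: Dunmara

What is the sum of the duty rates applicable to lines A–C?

Line A: printing paper → 7-3; coated → 7-3-1; in rolls → 7-3-1-1. Scheduled 22%. Maristan agreement on 7-2-1-1: 7-3-1-1 not covered; Maristan agreement on 7-3-1: CTH met → 25% available; Maristan agreement on 7-3-1: not wholly obtained; preference 25% not lower than 22% → no reduction; anti-dumping (Maristan, 7-3-1): +20%; total 22% + 20% = 42%. → 42%.
Line B: newsprint → 7-2; uncoated → 7-2-2; in rolls → 7-2-2-1. Scheduled 23%. No special measure applies. → 23%.
Line C: newsprint → 7-2; uncoated → 7-2-2; in sheets → 7-2-2-2. Scheduled 29%. No special measure applies. → 29%.
Sum: 42% + 23% + 29% = 94%.

94%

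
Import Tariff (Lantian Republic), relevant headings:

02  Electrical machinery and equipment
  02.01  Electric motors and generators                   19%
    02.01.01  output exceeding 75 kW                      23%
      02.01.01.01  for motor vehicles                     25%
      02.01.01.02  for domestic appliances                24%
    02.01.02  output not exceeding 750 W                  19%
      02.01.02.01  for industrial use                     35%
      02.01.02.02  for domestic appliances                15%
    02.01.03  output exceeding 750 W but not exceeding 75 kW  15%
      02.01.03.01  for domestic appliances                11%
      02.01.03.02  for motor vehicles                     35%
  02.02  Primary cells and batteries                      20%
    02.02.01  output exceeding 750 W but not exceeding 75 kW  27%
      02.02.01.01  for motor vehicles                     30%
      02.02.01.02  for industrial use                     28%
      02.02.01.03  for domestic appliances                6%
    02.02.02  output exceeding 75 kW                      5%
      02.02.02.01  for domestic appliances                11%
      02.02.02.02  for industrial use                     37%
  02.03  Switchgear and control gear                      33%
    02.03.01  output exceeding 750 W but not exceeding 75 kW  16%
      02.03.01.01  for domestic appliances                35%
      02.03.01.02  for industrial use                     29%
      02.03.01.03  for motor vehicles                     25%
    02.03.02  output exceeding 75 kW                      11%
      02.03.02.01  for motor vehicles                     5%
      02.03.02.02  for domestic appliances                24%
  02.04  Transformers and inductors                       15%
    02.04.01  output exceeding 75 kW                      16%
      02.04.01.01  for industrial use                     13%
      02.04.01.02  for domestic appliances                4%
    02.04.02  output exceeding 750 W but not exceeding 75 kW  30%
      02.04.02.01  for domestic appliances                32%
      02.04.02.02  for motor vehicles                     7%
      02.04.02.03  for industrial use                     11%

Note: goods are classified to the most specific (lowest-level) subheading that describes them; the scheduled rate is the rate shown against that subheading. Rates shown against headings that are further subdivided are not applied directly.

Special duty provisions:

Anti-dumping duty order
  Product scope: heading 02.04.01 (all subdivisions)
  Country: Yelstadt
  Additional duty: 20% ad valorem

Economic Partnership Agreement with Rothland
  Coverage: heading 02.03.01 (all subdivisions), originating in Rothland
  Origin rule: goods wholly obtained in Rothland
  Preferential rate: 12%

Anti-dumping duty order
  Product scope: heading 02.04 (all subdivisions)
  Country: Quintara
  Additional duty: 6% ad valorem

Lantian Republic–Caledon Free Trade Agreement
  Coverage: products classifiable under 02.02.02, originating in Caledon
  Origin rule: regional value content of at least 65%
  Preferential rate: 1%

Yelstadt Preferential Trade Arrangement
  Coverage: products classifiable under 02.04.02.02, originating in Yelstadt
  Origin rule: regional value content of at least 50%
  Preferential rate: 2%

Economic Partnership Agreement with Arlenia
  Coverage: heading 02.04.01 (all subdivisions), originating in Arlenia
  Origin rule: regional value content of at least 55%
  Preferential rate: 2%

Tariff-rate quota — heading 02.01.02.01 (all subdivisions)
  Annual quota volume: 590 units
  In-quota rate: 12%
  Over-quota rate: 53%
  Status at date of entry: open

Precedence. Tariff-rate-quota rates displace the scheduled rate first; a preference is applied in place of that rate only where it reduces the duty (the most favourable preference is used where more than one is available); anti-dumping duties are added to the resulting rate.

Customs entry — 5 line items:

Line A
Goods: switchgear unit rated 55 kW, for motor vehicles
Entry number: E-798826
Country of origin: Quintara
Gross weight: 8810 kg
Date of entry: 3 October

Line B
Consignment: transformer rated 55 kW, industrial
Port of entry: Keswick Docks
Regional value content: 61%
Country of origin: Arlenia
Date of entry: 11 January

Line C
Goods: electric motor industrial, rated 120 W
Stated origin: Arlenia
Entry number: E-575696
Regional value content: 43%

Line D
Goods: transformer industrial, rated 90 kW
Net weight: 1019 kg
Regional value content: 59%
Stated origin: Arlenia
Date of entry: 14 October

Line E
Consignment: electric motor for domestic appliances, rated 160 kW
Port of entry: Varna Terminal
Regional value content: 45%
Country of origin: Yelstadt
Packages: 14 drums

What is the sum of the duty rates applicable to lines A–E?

74%

Line A: switchgear unit → 02.03; rated 55 kW → 02.03.01; for motor vehicles → 02.03.01.03. Scheduled 25%. No special measure applies. → 25%.
Line B: transformer → 02.04; rated 55 kW → 02.04.02; industrial → 02.04.02.03. Scheduled 11%. Arlenia agreement on 02.04.01: 02.04.02.03 not covered. → 11%.
Line C: electric motor → 02.01; rated 120 W → 02.01.02; industrial → 02.01.02.01. Scheduled 35%. quota on 02.01.02.01 open → in-quota 12%; Arlenia agreement on 02.04.01: 02.01.02.01 not covered. → 12%.
Line D: transformer → 02.04; rated 90 kW → 02.04.01; industrial → 02.04.01.01. Scheduled 13%. Arlenia agreement on 02.04.01: RVC ≥ 55% → 2% available; preferential 2%. → 2%.
Line E: electric motor → 02.01; rated 160 kW → 02.01.01; for domestic appliances → 02.01.01.02. Scheduled 24%. Yelstadt agreement on 02.04.02.02: 02.01.01.02 not covered. → 24%.
Sum: 25% + 11% + 12% + 2% + 24% = 74%.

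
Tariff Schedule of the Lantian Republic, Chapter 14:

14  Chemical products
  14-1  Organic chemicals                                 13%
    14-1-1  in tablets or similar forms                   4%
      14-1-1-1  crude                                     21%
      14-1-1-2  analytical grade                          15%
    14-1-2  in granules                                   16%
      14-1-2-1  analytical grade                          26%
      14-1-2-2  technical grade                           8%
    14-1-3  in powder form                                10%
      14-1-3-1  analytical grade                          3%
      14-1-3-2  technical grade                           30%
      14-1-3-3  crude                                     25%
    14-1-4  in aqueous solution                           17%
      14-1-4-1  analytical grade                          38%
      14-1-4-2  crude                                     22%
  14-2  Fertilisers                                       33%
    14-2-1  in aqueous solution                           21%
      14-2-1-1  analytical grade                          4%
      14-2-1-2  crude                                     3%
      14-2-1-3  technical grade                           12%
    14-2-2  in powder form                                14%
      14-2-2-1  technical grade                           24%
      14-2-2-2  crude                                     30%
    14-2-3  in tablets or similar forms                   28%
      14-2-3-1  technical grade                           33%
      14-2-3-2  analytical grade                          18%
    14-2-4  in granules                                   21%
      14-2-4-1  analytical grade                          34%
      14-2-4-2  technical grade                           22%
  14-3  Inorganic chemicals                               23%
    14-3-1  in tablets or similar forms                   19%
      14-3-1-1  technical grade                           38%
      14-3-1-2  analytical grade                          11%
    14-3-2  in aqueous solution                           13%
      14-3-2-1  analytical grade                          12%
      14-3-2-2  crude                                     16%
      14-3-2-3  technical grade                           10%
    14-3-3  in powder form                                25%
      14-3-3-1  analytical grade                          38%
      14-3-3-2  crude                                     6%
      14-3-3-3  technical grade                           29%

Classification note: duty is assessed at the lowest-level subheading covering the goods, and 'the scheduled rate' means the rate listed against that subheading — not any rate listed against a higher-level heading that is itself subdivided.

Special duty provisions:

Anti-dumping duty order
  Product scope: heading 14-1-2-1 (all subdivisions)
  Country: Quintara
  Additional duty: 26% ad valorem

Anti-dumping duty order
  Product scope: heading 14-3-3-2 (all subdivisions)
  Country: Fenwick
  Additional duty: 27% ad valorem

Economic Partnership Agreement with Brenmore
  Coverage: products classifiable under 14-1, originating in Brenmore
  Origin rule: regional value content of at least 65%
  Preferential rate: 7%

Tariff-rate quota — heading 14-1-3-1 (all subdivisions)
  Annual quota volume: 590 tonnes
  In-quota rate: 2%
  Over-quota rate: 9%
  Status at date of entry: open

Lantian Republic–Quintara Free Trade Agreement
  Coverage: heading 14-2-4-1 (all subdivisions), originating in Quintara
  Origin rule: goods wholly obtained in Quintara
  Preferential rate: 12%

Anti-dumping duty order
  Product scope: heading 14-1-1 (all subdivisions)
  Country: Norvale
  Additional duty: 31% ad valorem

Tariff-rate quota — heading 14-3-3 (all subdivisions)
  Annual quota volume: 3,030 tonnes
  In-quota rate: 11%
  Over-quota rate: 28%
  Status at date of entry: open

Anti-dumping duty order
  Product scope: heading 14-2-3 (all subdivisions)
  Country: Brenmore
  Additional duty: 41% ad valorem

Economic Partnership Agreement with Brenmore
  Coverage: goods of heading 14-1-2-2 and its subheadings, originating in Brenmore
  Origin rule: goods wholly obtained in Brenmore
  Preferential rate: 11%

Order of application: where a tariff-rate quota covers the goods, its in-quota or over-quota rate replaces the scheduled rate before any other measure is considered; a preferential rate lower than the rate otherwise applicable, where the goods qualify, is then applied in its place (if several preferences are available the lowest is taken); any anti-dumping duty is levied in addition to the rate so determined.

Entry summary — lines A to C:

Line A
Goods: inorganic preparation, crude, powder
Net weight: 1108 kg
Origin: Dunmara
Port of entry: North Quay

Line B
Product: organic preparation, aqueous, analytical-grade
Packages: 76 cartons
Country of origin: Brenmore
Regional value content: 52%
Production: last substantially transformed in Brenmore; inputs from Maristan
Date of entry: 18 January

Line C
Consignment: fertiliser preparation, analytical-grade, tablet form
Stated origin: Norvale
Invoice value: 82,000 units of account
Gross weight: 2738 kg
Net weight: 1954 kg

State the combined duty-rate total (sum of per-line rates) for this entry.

67%

Line A: inorganic → 14-3; powder → 14-3-3; crude → 14-3-3-2. Scheduled 6%. quota on 14-3-3 open → in-quota 11%. → 11%.
Line B: organic → 14-1; aqueous → 14-1-4; analytical-grade → 14-1-4-1. Scheduled 38%. Brenmore agreement on 14-1: RVC < 65%; Brenmore agreement on 14-1-2-2: 14-1-4-1 not covered. → 38%.
Line C: fertiliser → 14-2; tablet form → 14-2-3; analytical-grade → 14-2-3-2. Scheduled 18%. No special measure applies. → 18%.
Sum: 11% + 38% + 18% = 67%.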